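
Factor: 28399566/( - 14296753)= - 2^1*3^1*13^1*19^1*61^( - 1 ) *223^(-1)*1051^( - 1 )*19163^1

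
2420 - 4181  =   - 1761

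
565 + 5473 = 6038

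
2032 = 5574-3542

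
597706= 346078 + 251628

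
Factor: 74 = 2^1*37^1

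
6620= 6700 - 80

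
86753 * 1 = 86753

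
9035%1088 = 331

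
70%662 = 70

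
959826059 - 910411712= 49414347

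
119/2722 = 119/2722 = 0.04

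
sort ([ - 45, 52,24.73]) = [ -45,24.73 , 52 ] 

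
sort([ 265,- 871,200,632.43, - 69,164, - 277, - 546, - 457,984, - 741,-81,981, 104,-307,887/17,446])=[ - 871,  -  741, - 546, - 457, -307, - 277, - 81, - 69, 887/17, 104,164,200,265,446,632.43,  981,984]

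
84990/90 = 2833/3  =  944.33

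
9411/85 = 9411/85 = 110.72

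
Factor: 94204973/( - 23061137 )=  -11^(- 1)*17^1*353^( -1) * 5939^( - 1)*5541469^1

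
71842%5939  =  574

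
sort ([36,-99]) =[  -  99,36 ]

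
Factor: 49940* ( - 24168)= -1206949920 = - 2^5 * 3^1*5^1*11^1*19^1*53^1*227^1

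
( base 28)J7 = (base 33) GB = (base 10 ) 539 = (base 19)197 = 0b1000011011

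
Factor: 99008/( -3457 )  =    -  2^6*7^1*13^1*17^1*3457^( - 1) 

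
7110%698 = 130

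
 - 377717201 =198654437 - 576371638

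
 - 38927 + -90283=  - 129210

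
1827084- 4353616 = - 2526532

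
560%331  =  229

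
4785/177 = 1595/59 = 27.03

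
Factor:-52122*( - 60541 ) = 3155518002  =  2^1*3^1*7^1*13^1 * 17^1*73^1* 4657^1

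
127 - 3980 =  - 3853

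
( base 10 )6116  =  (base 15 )1c2b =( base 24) AEK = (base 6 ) 44152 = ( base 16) 17E4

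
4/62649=4/62649 = 0.00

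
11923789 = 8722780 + 3201009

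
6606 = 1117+5489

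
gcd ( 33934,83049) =893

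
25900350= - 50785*(-510)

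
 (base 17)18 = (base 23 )12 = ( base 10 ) 25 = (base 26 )P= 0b11001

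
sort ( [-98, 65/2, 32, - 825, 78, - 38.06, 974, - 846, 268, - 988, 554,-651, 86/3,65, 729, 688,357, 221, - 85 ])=[ - 988, - 846, -825,  -  651, - 98,-85, - 38.06, 86/3,  32,65/2,65,  78,  221, 268,357,554, 688, 729, 974 ]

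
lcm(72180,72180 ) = 72180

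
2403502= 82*29311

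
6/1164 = 1/194= 0.01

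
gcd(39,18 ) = 3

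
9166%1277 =227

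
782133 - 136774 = 645359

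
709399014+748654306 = 1458053320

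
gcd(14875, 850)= 425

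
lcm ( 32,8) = 32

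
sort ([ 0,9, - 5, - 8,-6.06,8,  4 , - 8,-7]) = [ - 8, - 8, -7 , - 6.06 , - 5 , 0,4 , 8, 9]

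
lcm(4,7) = 28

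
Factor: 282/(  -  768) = -47/128 = -2^(- 7 )*47^1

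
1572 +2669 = 4241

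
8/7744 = 1/968 =0.00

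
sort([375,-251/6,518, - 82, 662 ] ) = [ - 82, - 251/6,375, 518,662] 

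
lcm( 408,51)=408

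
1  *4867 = 4867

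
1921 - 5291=-3370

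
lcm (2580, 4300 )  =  12900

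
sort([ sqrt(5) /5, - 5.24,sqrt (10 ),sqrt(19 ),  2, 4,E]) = [ - 5.24,  sqrt( 5)/5,2 , E,sqrt (10 ), 4, sqrt( 19 )]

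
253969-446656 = -192687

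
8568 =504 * 17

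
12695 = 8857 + 3838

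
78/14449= 78/14449 = 0.01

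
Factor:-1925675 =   -  5^2*17^1*23^1*197^1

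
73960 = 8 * 9245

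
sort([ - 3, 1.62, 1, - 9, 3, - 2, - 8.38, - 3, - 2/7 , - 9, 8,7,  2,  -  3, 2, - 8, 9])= [ - 9, - 9,-8.38, - 8, - 3, - 3,-3,  -  2, - 2/7, 1, 1.62,2,2, 3, 7, 8,9] 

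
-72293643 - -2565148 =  - 69728495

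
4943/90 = 4943/90 = 54.92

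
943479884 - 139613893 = 803865991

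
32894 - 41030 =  - 8136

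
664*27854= 18495056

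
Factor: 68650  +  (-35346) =33304 =2^3*23^1 * 181^1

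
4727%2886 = 1841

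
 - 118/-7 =16 + 6/7 = 16.86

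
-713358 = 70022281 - 70735639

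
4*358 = 1432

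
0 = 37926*0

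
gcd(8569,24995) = 1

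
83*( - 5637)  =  - 467871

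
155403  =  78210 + 77193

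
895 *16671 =14920545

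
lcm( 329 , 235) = 1645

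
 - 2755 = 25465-28220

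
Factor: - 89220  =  -2^2 *3^1*5^1*1487^1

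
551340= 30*18378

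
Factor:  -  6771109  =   -41^1*239^1*691^1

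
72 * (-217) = -15624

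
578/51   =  11 + 1/3 = 11.33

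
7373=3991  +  3382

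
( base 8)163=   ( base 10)115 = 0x73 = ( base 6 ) 311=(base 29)3s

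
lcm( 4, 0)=0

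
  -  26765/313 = -26765/313 = -  85.51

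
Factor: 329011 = 73^1*4507^1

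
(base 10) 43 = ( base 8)53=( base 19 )25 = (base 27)1G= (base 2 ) 101011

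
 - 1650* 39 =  - 64350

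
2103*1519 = 3194457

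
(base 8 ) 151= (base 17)63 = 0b1101001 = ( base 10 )105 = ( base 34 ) 33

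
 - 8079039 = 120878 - 8199917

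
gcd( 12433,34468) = 1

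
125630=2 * 62815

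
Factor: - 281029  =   - 7^1*19^1*2113^1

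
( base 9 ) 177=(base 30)51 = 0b10010111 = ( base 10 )151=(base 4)2113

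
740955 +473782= 1214737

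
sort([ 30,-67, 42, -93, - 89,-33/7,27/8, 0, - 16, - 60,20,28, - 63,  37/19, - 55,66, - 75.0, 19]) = [ - 93,  -  89, - 75.0,-67, - 63, - 60, - 55, - 16  ,-33/7,  0,37/19, 27/8,19, 20, 28,  30, 42, 66]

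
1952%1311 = 641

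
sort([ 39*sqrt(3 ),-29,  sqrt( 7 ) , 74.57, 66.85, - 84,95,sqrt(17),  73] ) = [ - 84,  -  29,sqrt(7),sqrt(17 ),66.85, 39*sqrt(3),73 , 74.57,95 ] 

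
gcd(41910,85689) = 3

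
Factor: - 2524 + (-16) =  - 2540 = - 2^2*5^1*127^1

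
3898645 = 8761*445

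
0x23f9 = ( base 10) 9209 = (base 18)1a7b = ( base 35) 7I4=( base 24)FNH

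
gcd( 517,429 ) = 11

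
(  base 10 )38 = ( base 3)1102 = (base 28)1A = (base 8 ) 46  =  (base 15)28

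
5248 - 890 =4358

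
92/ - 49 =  - 92/49 = - 1.88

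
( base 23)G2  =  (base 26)e6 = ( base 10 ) 370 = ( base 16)172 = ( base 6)1414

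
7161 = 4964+2197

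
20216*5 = 101080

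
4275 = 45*95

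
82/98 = 41/49= 0.84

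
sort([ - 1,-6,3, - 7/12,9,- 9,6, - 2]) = [ - 9, - 6,  -  2, - 1, - 7/12,3, 6,9 ]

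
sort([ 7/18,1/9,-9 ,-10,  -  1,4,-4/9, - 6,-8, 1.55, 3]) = [ - 10 ,-9 , - 8,-6,-1, - 4/9, 1/9 , 7/18,1.55, 3 , 4]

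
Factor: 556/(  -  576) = - 139/144= -  2^ (  -  4 ) * 3^(- 2)*139^1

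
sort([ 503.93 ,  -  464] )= [ - 464,  503.93 ] 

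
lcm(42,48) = 336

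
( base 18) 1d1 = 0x22f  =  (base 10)559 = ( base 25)m9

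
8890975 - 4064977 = 4825998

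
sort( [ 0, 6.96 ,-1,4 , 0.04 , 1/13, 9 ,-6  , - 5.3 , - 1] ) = [ - 6, - 5.3 ,-1, - 1, 0 , 0.04,1/13,  4, 6.96,9]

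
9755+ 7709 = 17464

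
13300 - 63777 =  -50477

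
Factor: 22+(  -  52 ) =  - 2^1* 3^1*5^1 = -30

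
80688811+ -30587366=50101445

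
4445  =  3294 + 1151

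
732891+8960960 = 9693851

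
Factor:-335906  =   -2^1 * 167953^1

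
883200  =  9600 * 92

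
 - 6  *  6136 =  - 36816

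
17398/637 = 27 +199/637 = 27.31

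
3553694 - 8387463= - 4833769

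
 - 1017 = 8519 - 9536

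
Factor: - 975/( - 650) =3/2= 2^ (- 1 )*3^1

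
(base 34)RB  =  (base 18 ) 2FB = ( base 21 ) 225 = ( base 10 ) 929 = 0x3a1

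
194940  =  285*684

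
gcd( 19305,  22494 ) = 3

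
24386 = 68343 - 43957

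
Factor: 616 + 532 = 2^2 * 7^1*41^1 = 1148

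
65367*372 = 24316524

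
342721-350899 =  - 8178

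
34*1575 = 53550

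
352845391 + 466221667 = 819067058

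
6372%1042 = 120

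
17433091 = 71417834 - 53984743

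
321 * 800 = 256800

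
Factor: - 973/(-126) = 139/18 = 2^( - 1) * 3^(-2) * 139^1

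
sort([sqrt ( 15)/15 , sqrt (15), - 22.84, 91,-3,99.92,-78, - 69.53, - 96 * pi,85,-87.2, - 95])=[- 96*pi, -95, - 87.2, - 78, - 69.53, - 22.84, - 3, sqrt( 15)/15,  sqrt( 15 ), 85 , 91 , 99.92 ] 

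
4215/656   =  6 +279/656 = 6.43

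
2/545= 2/545 =0.00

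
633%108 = 93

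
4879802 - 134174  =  4745628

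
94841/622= 94841/622 =152.48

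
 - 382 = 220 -602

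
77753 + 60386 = 138139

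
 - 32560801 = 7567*( - 4303 )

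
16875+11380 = 28255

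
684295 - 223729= 460566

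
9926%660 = 26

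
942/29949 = 314/9983 = 0.03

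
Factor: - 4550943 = -3^1*409^1*3709^1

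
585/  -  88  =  - 585/88 = - 6.65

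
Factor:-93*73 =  - 3^1*31^1 * 73^1 = - 6789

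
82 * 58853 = 4825946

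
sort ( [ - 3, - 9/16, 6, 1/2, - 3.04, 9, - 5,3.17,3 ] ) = [  -  5, - 3.04, - 3 ,  -  9/16 , 1/2,3, 3.17, 6,9 ] 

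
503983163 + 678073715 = 1182056878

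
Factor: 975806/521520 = 487903/260760 = 2^( - 3 )*3^( - 1 )*5^( - 1)*13^2*41^( - 1 )*53^( - 1 )*2887^1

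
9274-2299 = 6975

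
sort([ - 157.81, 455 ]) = [- 157.81, 455 ] 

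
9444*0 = 0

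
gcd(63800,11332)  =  4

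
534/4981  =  534/4981= 0.11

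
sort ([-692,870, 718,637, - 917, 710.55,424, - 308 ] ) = [-917,-692,-308,424, 637,710.55,718, 870 ]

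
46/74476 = 23/37238 = 0.00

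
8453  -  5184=3269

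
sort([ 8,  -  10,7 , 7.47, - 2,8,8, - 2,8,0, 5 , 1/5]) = [-10, - 2,  -  2,  0,1/5,5,7, 7.47,8,8,8  ,  8 ] 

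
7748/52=149=149.00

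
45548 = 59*772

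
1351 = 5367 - 4016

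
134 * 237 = 31758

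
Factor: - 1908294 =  - 2^1*3^1*47^1*67^1*101^1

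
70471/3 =70471/3 = 23490.33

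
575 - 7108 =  -6533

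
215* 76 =16340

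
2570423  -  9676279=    - 7105856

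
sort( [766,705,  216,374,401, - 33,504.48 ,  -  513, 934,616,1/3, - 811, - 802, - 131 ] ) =[ -811, - 802, - 513,-131, - 33, 1/3, 216, 374,401, 504.48, 616,705,  766,934] 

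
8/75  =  8/75 = 0.11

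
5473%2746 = 2727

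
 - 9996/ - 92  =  2499/23 = 108.65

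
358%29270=358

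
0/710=0 = 0.00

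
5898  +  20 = 5918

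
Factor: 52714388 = 2^2*43^1*306479^1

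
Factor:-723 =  - 3^1 * 241^1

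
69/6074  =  69/6074= 0.01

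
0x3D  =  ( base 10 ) 61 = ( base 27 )27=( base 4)331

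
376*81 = 30456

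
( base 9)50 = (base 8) 55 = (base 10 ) 45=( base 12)39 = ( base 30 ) 1F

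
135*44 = 5940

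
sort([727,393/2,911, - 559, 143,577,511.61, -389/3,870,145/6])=[-559,  -  389/3,145/6,143,393/2,511.61,577,727, 870,911 ] 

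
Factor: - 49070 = -2^1*5^1* 7^1*701^1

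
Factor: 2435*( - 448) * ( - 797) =2^6*5^1*7^1*487^1*797^1= 869431360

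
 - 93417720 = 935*( - 99912 ) 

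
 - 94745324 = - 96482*982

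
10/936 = 5/468= 0.01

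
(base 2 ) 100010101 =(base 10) 277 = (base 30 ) 97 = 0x115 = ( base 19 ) eb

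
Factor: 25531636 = 2^2*13^1*490993^1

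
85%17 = 0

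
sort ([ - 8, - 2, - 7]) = [ - 8, - 7, - 2]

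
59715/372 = 160 + 65/124 = 160.52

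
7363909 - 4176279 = 3187630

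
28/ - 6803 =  - 1 + 6775/6803 = - 0.00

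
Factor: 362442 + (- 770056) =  - 2^1*203807^1 = -407614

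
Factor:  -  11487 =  - 3^1*7^1 *547^1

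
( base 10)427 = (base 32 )DB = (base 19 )139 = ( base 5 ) 3202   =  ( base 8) 653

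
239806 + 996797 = 1236603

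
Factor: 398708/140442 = 758/267 = 2^1*3^( - 1)*89^( - 1) * 379^1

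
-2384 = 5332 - 7716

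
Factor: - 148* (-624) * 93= 2^6*3^2*13^1*31^1*37^1 = 8588736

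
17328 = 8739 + 8589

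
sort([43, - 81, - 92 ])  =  [ - 92,-81,  43 ]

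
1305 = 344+961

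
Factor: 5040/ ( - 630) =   -  2^3 = - 8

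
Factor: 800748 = 2^2 *3^2*13^1 * 29^1*59^1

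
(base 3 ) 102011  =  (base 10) 301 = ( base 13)1a2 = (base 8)455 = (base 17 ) 10C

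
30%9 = 3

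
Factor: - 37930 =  - 2^1*5^1 * 3793^1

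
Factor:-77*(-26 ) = 2002  =  2^1*7^1*11^1*13^1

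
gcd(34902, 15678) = 18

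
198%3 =0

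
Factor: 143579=29^1*4951^1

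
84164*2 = 168328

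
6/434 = 3/217 = 0.01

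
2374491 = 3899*609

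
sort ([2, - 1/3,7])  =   [ - 1/3,2, 7]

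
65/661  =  65/661  =  0.10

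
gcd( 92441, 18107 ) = 953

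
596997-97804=499193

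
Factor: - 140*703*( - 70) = 2^3 * 5^2*7^2 * 19^1 * 37^1 = 6889400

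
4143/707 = 4143/707 = 5.86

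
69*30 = 2070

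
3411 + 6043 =9454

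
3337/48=69 + 25/48 = 69.52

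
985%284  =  133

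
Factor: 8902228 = 2^2*2225557^1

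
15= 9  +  6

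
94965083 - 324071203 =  -229106120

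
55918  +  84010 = 139928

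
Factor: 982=2^1 * 491^1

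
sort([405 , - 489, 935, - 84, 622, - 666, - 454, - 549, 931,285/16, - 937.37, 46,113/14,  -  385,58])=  [ - 937.37, - 666,-549 , - 489, - 454, - 385, - 84, 113/14,  285/16, 46,58, 405 , 622 , 931, 935]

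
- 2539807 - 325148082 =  - 327687889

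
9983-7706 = 2277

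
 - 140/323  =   - 140/323  =  - 0.43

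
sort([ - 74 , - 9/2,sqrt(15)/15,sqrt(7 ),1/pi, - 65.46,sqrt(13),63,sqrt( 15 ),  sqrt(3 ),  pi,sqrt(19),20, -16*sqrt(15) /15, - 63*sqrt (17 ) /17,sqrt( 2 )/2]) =[ - 74,-65.46, - 63*sqrt(17 ) /17, - 9/2, - 16*sqrt(15 ) /15, sqrt( 15)/15, 1/pi, sqrt(2 ) /2,  sqrt(3 ), sqrt(7 ), pi,sqrt(13),sqrt ( 15 ),sqrt(19 ), 20 , 63]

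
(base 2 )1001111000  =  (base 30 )L2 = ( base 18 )1h2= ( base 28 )mg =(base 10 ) 632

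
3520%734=584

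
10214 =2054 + 8160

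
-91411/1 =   -  91411 = -91411.00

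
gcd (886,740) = 2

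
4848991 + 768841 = 5617832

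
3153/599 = 3153/599 = 5.26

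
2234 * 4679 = 10452886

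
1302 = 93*14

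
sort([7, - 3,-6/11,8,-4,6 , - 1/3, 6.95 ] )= [ - 4,- 3, - 6/11, - 1/3,6, 6.95, 7,8 ] 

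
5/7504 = 5/7504 = 0.00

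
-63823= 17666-81489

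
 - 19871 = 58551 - 78422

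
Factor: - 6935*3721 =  - 5^1*19^1*61^2*73^1= - 25805135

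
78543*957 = 75165651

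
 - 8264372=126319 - 8390691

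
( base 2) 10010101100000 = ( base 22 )jgk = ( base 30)ais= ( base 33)8pv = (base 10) 9568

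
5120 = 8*640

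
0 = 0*(-163)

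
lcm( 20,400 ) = 400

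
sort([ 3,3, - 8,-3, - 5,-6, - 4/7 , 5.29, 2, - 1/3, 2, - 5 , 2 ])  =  [ - 8 , - 6, - 5, - 5,  -  3, - 4/7, - 1/3,2,2 , 2,3, 3,5.29 ]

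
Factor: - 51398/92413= - 2^1 * 31^1*829^1 * 92413^( - 1 )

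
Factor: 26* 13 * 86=2^2* 13^2*43^1 = 29068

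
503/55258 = 503/55258  =  0.01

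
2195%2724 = 2195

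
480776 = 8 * 60097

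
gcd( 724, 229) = 1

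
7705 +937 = 8642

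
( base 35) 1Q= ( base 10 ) 61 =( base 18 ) 37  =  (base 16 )3D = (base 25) 2b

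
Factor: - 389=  - 389^1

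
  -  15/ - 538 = 15/538 = 0.03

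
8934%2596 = 1146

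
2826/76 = 1413/38= 37.18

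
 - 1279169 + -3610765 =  - 4889934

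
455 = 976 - 521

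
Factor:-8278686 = -2^1*3^4*13^1*3931^1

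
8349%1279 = 675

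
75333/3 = 25111 = 25111.00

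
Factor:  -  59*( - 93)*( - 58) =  -318246 = - 2^1*3^1 * 29^1*31^1*59^1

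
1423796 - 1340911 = 82885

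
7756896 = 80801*96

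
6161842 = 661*9322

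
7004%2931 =1142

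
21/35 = 3/5= 0.60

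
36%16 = 4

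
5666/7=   809+3/7 = 809.43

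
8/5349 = 8/5349 = 0.00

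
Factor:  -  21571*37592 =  - 2^3*11^1*37^2*53^1*127^1 = - 810897032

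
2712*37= 100344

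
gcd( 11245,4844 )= 173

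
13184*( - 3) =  - 39552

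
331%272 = 59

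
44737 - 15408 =29329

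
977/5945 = 977/5945 = 0.16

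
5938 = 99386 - 93448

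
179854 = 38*4733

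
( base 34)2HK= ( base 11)2206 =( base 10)2910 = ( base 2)101101011110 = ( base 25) 4ga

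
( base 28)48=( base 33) 3L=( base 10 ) 120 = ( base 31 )3R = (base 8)170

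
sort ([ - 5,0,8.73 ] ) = [ - 5,0  ,  8.73] 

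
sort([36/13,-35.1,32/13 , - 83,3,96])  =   [  -  83,-35.1,32/13,36/13, 3, 96 ] 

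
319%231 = 88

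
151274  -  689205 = -537931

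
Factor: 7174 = 2^1*17^1 * 211^1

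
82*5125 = 420250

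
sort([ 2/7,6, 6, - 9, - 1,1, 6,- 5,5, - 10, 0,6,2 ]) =[ - 10  , - 9, - 5 , - 1, 0,2/7,  1,2, 5, 6 , 6,6, 6 ]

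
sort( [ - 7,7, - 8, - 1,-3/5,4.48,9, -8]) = [ - 8, - 8 , - 7, - 1,  -  3/5,4.48,7,9]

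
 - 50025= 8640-58665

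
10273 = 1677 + 8596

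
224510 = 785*286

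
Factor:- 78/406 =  - 39/203 = - 3^1*7^( - 1 )*13^1*29^( - 1 )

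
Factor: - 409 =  - 409^1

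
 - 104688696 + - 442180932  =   - 546869628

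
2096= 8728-6632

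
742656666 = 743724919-1068253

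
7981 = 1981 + 6000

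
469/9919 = 67/1417 = 0.05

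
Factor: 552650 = 2^1*5^2*7^1*1579^1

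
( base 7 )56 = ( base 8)51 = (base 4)221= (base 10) 41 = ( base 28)1d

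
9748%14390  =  9748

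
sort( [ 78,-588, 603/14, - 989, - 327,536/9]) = [-989 , - 588,  -  327,603/14,536/9,78 ]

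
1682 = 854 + 828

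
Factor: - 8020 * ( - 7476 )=59957520=2^4*3^1*5^1*7^1*89^1 * 401^1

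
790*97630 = 77127700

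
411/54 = 7 + 11/18 = 7.61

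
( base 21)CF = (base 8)413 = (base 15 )12c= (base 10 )267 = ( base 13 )177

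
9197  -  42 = 9155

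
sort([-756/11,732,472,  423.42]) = [-756/11,423.42,472, 732 ]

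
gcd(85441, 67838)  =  1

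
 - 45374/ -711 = 63 + 581/711 = 63.82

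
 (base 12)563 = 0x31b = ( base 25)16K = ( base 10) 795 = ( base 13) 492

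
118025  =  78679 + 39346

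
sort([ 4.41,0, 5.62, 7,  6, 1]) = [ 0, 1, 4.41,  5.62, 6,7]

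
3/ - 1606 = -3/1606 = - 0.00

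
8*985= 7880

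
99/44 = 9/4 =2.25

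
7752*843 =6534936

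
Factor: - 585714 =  - 2^1 * 3^1*31^1*47^1 * 67^1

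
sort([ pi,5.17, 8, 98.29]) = [ pi, 5.17 , 8, 98.29 ] 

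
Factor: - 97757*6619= - 647053583 =-11^1 * 6619^1*8887^1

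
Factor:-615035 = - 5^1*123007^1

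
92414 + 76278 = 168692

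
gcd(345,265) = 5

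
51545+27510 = 79055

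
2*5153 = 10306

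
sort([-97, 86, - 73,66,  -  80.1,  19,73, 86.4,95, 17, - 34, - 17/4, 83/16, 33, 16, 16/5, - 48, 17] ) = [ - 97, - 80.1, - 73, - 48, - 34 , - 17/4, 16/5,83/16, 16,17 , 17, 19,33, 66, 73, 86,86.4 , 95] 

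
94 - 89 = 5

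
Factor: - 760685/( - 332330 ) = 911/398 = 2^( - 1)*199^( - 1) * 911^1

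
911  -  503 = 408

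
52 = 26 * 2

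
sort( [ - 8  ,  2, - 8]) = [ - 8, - 8,2]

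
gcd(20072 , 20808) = 8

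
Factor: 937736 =2^3 * 251^1*467^1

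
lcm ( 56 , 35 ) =280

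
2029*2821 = 5723809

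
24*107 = 2568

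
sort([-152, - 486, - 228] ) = [ - 486, - 228, - 152]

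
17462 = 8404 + 9058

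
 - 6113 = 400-6513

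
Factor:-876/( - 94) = 2^1*3^1*47^( - 1)*73^1 = 438/47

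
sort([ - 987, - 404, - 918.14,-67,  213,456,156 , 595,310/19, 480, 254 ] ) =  [ - 987,  -  918.14,- 404, - 67, 310/19, 156, 213, 254, 456,  480, 595 ] 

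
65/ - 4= - 65/4 = - 16.25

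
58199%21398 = 15403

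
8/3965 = 8/3965 = 0.00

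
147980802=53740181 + 94240621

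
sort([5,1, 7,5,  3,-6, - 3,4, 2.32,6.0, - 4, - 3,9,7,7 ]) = [  -  6,- 4, - 3, - 3, 1, 2.32,3,4, 5, 5,6.0,7,7,7,  9]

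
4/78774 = 2/39387= 0.00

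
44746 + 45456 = 90202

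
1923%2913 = 1923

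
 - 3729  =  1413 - 5142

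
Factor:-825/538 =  - 2^ ( - 1 )*3^1*5^2*11^1*269^( - 1)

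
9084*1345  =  12217980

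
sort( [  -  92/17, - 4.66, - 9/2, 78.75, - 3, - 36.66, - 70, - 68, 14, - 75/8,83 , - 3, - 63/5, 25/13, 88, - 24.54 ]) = [-70, - 68, - 36.66,  -  24.54, - 63/5, - 75/8, - 92/17, - 4.66, - 9/2,  -  3,-3, 25/13, 14, 78.75,83, 88 ]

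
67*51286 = 3436162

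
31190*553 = 17248070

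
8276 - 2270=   6006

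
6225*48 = 298800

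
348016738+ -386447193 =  - 38430455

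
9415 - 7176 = 2239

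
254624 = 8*31828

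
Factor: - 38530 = - 2^1*5^1 * 3853^1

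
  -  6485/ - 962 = 6485/962 = 6.74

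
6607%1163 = 792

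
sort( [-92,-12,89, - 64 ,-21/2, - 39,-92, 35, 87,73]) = [-92, - 92, - 64, - 39,  -  12, - 21/2,35,73,  87,89] 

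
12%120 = 12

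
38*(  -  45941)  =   - 1745758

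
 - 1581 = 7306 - 8887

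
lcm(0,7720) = 0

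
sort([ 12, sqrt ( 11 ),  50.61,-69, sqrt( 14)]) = [ - 69, sqrt( 11), sqrt (14), 12,50.61]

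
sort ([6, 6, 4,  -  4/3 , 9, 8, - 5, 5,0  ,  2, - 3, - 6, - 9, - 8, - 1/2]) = [ - 9,-8, - 6,-5, - 3, - 4/3,-1/2,  0, 2,4,5, 6, 6,8 , 9 ] 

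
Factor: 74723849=23^1*113^1*28751^1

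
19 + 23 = 42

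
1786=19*94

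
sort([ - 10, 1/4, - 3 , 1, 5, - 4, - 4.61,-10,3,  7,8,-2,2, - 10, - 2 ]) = [ - 10, - 10, - 10, - 4.61, - 4,- 3,  -  2, - 2,1/4 , 1 , 2, 3,5,7,8]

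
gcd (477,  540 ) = 9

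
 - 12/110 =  - 6/55 = - 0.11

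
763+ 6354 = 7117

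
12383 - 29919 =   -  17536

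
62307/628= 62307/628=99.21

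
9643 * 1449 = 13972707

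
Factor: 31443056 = 2^4*83^1*23677^1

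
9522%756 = 450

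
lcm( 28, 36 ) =252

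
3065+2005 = 5070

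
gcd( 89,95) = 1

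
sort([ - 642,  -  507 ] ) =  [  -  642, - 507]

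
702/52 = 13 +1/2 =13.50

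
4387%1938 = 511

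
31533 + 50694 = 82227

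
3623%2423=1200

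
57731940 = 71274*810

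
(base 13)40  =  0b110100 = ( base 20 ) 2C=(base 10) 52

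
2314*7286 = 16859804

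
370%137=96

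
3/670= 3/670  =  0.00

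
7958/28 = 284 + 3/14 = 284.21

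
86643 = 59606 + 27037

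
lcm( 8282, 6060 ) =248460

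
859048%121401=9241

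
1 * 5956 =5956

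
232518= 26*8943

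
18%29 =18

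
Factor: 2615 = 5^1*523^1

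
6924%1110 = 264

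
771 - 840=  - 69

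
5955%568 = 275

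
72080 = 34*2120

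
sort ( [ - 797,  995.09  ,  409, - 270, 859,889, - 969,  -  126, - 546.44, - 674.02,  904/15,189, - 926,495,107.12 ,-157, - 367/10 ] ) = [ - 969, - 926 , - 797, - 674.02,-546.44, - 270, - 157, - 126,  -  367/10,904/15, 107.12,189, 409,495, 859,889,995.09]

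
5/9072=5/9072 = 0.00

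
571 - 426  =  145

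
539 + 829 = 1368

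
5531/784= 7 + 43/784 = 7.05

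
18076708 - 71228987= - 53152279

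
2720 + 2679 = 5399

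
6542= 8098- 1556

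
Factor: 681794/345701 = 2^1*340897^1 * 345701^(-1)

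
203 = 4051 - 3848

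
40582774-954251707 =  - 913668933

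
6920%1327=285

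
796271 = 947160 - 150889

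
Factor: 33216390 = 2^1 *3^2*5^1*369071^1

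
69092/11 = 69092/11 = 6281.09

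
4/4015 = 4/4015 = 0.00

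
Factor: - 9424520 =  - 2^3*5^1*7^1*97^1*347^1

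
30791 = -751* ( - 41) 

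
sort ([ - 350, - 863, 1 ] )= [ - 863,-350, 1]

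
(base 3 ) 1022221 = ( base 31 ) 109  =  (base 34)si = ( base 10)970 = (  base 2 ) 1111001010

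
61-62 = - 1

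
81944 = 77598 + 4346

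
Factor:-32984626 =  - 2^1*16492313^1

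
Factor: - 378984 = -2^3*3^1*15791^1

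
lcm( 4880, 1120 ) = 68320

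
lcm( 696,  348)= 696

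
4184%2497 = 1687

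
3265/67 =3265/67 = 48.73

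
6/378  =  1/63 =0.02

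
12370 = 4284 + 8086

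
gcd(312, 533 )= 13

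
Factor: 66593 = 66593^1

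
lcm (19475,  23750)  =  973750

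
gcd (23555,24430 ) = 35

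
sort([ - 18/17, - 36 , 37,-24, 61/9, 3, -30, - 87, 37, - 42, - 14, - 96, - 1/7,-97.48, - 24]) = [ - 97.48, - 96, - 87, - 42,-36 , -30, - 24, - 24, - 14, - 18/17, - 1/7,  3,61/9, 37, 37 ] 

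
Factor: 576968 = 2^3 * 7^1*10303^1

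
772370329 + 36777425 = 809147754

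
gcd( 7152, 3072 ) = 48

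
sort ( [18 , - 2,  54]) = [ - 2,  18, 54 ] 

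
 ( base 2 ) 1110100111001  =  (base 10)7481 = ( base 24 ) cnh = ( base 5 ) 214411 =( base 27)A72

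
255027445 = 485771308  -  230743863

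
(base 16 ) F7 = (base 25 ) 9M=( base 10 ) 247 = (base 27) 94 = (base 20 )C7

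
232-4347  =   - 4115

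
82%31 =20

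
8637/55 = 8637/55 = 157.04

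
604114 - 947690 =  - 343576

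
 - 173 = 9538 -9711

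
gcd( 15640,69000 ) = 920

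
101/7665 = 101/7665  =  0.01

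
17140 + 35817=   52957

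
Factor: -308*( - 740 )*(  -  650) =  - 2^5*5^3 * 7^1*11^1*13^1*37^1=-148148000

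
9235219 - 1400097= 7835122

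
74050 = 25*2962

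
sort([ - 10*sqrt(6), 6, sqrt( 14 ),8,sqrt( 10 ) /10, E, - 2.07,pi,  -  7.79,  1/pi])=[-10 * sqrt( 6),-7.79,-2.07, sqrt( 10)/10 , 1/pi,E, pi,sqrt( 14 ),  6, 8 ]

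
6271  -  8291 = - 2020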